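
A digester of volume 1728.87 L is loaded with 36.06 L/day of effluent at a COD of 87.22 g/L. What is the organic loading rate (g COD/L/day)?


OLR = Q * S / V
= 36.06 * 87.22 / 1728.87
= 1.8192 g/L/day

1.8192 g/L/day


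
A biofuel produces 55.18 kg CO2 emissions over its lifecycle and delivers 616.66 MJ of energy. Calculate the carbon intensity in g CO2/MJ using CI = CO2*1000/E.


CI = CO2 * 1000 / E
= 55.18 * 1000 / 616.66
= 89.4820 g CO2/MJ

89.4820 g CO2/MJ


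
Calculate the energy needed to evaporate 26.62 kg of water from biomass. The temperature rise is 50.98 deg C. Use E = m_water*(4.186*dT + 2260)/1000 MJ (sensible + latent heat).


E = m_water * (4.186 * dT + 2260) / 1000
= 26.62 * (4.186 * 50.98 + 2260) / 1000
= 65.8420 MJ

65.8420 MJ


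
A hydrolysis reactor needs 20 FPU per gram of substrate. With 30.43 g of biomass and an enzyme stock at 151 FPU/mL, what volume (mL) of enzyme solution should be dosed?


V = dosage * m_sub / activity
V = 20 * 30.43 / 151
V = 4.0305 mL

4.0305 mL


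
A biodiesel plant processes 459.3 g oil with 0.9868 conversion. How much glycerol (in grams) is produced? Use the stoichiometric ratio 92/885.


glycerol = oil * conv * (92/885)
= 459.3 * 0.9868 * 92 / 885
= 47.1162 g

47.1162 g


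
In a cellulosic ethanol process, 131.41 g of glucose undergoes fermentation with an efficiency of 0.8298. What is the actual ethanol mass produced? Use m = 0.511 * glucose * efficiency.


Actual ethanol: m = 0.511 * 131.41 * 0.8298
m = 55.7215 g

55.7215 g


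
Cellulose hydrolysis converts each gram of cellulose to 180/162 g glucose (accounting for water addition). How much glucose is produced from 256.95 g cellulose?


glucose = cellulose * 180/162
= 256.95 * 180/162
= 285.5000 g

285.5000 g


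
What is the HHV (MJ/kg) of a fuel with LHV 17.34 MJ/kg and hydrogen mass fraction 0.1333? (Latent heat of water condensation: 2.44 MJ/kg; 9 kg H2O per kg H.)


HHV = LHV + H_frac * 9 * 2.44
= 17.34 + 0.1333 * 9 * 2.44
= 20.2673 MJ/kg

20.2673 MJ/kg


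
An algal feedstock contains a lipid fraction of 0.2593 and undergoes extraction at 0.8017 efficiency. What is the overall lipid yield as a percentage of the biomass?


Y = lipid_content * extraction_eff * 100
= 0.2593 * 0.8017 * 100
= 20.7881%

20.7881%


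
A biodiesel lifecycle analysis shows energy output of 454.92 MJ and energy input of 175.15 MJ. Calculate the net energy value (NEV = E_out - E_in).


NEV = E_out - E_in
= 454.92 - 175.15
= 279.7700 MJ

279.7700 MJ


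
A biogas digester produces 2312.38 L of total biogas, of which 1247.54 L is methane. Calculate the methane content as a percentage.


CH4% = V_CH4 / V_total * 100
= 1247.54 / 2312.38 * 100
= 53.9505%

53.9505%


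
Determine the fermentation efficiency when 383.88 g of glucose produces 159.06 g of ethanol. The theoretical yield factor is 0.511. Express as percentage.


Fermentation efficiency = (actual / (0.511 * glucose)) * 100
= (159.06 / (0.511 * 383.88)) * 100
= 81.0858%

81.0858%


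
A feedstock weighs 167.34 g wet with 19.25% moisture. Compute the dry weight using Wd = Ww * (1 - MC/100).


Wd = Ww * (1 - MC/100)
= 167.34 * (1 - 19.25/100)
= 135.1270 g

135.1270 g


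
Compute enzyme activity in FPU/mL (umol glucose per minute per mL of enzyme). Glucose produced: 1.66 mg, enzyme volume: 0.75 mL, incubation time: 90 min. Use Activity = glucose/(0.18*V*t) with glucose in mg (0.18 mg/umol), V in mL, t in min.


Activity = glucose_mg / (0.18 mg/umol * V_mL * t_min)
= 1.66 / (0.18 * 0.75 * 90)
= 0.1366 FPU/mL

0.1366 FPU/mL


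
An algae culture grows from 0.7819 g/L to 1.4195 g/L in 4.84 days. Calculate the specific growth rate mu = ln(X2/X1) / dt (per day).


mu = ln(X2/X1) / dt
= ln(1.4195/0.7819) / 4.84
= 0.1232 per day

0.1232 per day


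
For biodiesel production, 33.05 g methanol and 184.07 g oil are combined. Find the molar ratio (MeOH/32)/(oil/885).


Molar ratio = n_MeOH / n_oil = (MeOH/32) / (oil/885) = (MeOH * 885) / (32 * oil)
= (33.05 * 885) / (32 * 184.07)
= 4.9657

4.9657


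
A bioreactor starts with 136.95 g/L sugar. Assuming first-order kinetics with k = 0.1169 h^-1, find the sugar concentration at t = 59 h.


S = S0 * exp(-k * t)
S = 136.95 * exp(-0.1169 * 59)
S = 0.1384 g/L

0.1384 g/L


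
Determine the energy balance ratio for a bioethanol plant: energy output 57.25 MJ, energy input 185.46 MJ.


EROI = E_out / E_in
= 57.25 / 185.46
= 0.3087

0.3087


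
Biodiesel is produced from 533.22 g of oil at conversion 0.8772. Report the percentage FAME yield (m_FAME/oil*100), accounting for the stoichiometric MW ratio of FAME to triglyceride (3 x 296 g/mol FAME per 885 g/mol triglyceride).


m_FAME = oil * conv * (3 * 296 / 885) = oil * conv * (888/885)
= 533.22 * 0.8772 * 888 / 885
= 469.3261 g
Y = m_FAME / oil * 100 = conv * (888/885) * 100
= 0.8772 * 888 / 885 * 100
= 88.02%

88.02%


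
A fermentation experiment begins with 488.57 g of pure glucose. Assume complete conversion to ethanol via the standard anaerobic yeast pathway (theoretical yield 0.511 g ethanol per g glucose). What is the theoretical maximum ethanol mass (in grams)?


Theoretical ethanol yield: m_EtOH = 0.511 * m_glucose
m_EtOH = 0.511 * 488.57 = 249.6593 g

249.6593 g


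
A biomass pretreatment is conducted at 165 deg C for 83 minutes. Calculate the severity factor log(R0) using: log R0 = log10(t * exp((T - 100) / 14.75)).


logR0 = log10(t * exp((T - 100) / 14.75))
= log10(83 * exp((165 - 100) / 14.75))
= 3.8329

3.8329


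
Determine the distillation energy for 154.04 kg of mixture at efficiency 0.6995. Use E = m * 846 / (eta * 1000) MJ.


E = m * 846 / (eta * 1000)
= 154.04 * 846 / (0.6995 * 1000)
= 186.3014 MJ

186.3014 MJ


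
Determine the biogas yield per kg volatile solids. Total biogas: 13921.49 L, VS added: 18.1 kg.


Y = V / VS
= 13921.49 / 18.1
= 769.1431 L/kg VS

769.1431 L/kg VS


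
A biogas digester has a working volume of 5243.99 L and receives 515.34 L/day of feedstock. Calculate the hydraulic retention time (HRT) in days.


HRT = V / Q
= 5243.99 / 515.34
= 10.1758 days

10.1758 days


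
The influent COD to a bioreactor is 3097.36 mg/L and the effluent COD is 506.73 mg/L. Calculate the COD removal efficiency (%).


eta = (COD_in - COD_out) / COD_in * 100
= (3097.36 - 506.73) / 3097.36 * 100
= 83.6399%

83.6399%


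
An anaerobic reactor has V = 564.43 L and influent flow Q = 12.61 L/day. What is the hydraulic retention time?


HRT = V / Q
= 564.43 / 12.61
= 44.7605 days

44.7605 days


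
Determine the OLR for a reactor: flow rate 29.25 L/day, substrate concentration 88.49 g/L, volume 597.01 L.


OLR = Q * S / V
= 29.25 * 88.49 / 597.01
= 4.3355 g/L/day

4.3355 g/L/day


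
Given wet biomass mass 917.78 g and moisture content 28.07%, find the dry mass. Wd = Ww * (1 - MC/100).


Wd = Ww * (1 - MC/100)
= 917.78 * (1 - 28.07/100)
= 660.1592 g

660.1592 g


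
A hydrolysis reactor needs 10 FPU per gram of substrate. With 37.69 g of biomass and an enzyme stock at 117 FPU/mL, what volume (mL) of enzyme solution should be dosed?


V = dosage * m_sub / activity
V = 10 * 37.69 / 117
V = 3.2214 mL

3.2214 mL


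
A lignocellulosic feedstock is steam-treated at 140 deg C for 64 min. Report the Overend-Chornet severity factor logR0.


logR0 = log10(t * exp((T - 100) / 14.75))
= log10(64 * exp((140 - 100) / 14.75))
= 2.9839

2.9839


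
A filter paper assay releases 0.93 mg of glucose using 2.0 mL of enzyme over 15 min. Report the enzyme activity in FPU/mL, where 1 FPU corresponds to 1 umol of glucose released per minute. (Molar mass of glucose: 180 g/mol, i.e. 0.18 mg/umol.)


Activity = glucose_mg / (0.18 mg/umol * V_mL * t_min)
= 0.93 / (0.18 * 2.0 * 15)
= 0.1722 FPU/mL

0.1722 FPU/mL


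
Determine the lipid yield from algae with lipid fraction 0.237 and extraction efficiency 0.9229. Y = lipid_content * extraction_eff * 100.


Y = lipid_content * extraction_eff * 100
= 0.237 * 0.9229 * 100
= 21.8727%

21.8727%


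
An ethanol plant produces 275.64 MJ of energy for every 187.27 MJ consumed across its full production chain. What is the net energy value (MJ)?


NEV = E_out - E_in
= 275.64 - 187.27
= 88.3700 MJ

88.3700 MJ


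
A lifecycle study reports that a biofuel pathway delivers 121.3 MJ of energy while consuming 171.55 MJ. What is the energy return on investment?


EROI = E_out / E_in
= 121.3 / 171.55
= 0.7071

0.7071


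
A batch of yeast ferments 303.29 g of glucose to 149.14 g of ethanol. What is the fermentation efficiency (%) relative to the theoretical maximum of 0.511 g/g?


Fermentation efficiency = (actual / (0.511 * glucose)) * 100
= (149.14 / (0.511 * 303.29)) * 100
= 96.2310%

96.2310%


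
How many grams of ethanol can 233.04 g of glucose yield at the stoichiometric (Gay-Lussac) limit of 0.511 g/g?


Theoretical ethanol yield: m_EtOH = 0.511 * m_glucose
m_EtOH = 0.511 * 233.04 = 119.0834 g

119.0834 g


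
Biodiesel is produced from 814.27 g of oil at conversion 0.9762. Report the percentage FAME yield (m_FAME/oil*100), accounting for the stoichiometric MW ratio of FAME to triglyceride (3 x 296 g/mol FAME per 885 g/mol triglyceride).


m_FAME = oil * conv * (3 * 296 / 885) = oil * conv * (888/885)
= 814.27 * 0.9762 * 888 / 885
= 797.5849 g
Y = m_FAME / oil * 100 = conv * (888/885) * 100
= 0.9762 * 888 / 885 * 100
= 97.95%

97.95%


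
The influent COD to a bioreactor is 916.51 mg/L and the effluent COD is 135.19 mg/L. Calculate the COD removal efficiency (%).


eta = (COD_in - COD_out) / COD_in * 100
= (916.51 - 135.19) / 916.51 * 100
= 85.2495%

85.2495%


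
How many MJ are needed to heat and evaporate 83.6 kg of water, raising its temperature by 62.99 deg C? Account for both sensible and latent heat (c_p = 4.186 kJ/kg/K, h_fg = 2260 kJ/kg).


E = m_water * (4.186 * dT + 2260) / 1000
= 83.6 * (4.186 * 62.99 + 2260) / 1000
= 210.9793 MJ

210.9793 MJ


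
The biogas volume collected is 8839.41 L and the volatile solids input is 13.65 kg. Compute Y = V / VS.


Y = V / VS
= 8839.41 / 13.65
= 647.5758 L/kg VS

647.5758 L/kg VS


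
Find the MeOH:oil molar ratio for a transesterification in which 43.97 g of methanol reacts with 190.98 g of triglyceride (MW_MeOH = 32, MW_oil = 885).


Molar ratio = n_MeOH / n_oil = (MeOH/32) / (oil/885) = (MeOH * 885) / (32 * oil)
= (43.97 * 885) / (32 * 190.98)
= 6.3674

6.3674


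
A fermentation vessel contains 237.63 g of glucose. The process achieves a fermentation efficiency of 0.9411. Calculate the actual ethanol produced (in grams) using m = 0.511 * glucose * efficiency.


Actual ethanol: m = 0.511 * 237.63 * 0.9411
m = 114.2768 g

114.2768 g


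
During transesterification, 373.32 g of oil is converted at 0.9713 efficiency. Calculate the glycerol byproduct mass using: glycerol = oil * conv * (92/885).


glycerol = oil * conv * (92/885)
= 373.32 * 0.9713 * 92 / 885
= 37.6946 g

37.6946 g


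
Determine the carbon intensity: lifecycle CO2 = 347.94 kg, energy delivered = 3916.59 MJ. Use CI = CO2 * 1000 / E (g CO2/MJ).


CI = CO2 * 1000 / E
= 347.94 * 1000 / 3916.59
= 88.8375 g CO2/MJ

88.8375 g CO2/MJ


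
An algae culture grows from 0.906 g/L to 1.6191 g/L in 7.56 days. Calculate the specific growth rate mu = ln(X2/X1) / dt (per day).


mu = ln(X2/X1) / dt
= ln(1.6191/0.906) / 7.56
= 0.0768 per day

0.0768 per day


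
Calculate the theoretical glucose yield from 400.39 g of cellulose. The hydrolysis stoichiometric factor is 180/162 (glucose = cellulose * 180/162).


glucose = cellulose * 180/162
= 400.39 * 180/162
= 444.8778 g

444.8778 g


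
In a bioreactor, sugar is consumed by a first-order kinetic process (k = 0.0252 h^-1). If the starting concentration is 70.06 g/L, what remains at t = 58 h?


S = S0 * exp(-k * t)
S = 70.06 * exp(-0.0252 * 58)
S = 16.2445 g/L

16.2445 g/L


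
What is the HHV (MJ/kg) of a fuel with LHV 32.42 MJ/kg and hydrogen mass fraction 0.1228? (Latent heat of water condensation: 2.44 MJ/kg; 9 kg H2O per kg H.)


HHV = LHV + H_frac * 9 * 2.44
= 32.42 + 0.1228 * 9 * 2.44
= 35.1167 MJ/kg

35.1167 MJ/kg


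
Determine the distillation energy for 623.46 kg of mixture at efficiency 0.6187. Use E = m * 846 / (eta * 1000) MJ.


E = m * 846 / (eta * 1000)
= 623.46 * 846 / (0.6187 * 1000)
= 852.5087 MJ

852.5087 MJ


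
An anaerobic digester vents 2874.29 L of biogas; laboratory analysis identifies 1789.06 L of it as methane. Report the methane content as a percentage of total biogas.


CH4% = V_CH4 / V_total * 100
= 1789.06 / 2874.29 * 100
= 62.2435%

62.2435%


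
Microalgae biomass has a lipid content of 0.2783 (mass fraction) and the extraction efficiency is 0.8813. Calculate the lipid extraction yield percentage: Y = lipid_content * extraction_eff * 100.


Y = lipid_content * extraction_eff * 100
= 0.2783 * 0.8813 * 100
= 24.5266%

24.5266%


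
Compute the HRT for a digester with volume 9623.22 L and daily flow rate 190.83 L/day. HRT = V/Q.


HRT = V / Q
= 9623.22 / 190.83
= 50.4282 days

50.4282 days


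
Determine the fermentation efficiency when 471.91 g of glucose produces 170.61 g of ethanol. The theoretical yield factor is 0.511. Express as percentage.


Fermentation efficiency = (actual / (0.511 * glucose)) * 100
= (170.61 / (0.511 * 471.91)) * 100
= 70.7497%

70.7497%


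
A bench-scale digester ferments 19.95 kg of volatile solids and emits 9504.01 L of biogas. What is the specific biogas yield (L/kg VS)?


Y = V / VS
= 9504.01 / 19.95
= 476.3915 L/kg VS

476.3915 L/kg VS


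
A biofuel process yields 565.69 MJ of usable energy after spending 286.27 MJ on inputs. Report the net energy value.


NEV = E_out - E_in
= 565.69 - 286.27
= 279.4200 MJ

279.4200 MJ


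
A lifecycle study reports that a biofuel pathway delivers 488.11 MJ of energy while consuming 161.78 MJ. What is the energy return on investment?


EROI = E_out / E_in
= 488.11 / 161.78
= 3.0171

3.0171


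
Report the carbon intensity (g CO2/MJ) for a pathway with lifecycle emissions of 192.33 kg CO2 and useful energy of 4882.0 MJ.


CI = CO2 * 1000 / E
= 192.33 * 1000 / 4882.0
= 39.3957 g CO2/MJ

39.3957 g CO2/MJ


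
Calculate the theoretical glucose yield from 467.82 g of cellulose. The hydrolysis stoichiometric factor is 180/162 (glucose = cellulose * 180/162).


glucose = cellulose * 180/162
= 467.82 * 180/162
= 519.8000 g

519.8000 g


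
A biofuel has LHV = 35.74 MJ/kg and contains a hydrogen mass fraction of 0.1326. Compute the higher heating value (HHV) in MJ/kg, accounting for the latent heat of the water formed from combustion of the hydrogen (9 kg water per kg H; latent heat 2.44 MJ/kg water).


HHV = LHV + H_frac * 9 * 2.44
= 35.74 + 0.1326 * 9 * 2.44
= 38.6519 MJ/kg

38.6519 MJ/kg


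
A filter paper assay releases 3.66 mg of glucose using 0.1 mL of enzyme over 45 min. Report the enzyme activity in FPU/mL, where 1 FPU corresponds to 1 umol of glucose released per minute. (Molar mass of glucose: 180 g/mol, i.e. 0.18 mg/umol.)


Activity = glucose_mg / (0.18 mg/umol * V_mL * t_min)
= 3.66 / (0.18 * 0.1 * 45)
= 4.5185 FPU/mL

4.5185 FPU/mL


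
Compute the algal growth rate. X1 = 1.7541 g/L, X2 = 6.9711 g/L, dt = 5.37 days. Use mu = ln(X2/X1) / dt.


mu = ln(X2/X1) / dt
= ln(6.9711/1.7541) / 5.37
= 0.2569 per day

0.2569 per day


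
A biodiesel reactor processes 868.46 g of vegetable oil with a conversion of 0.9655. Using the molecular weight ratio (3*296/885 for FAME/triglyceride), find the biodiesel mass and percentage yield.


m_FAME = oil * conv * (3 * 296 / 885) = oil * conv * (888/885)
= 868.46 * 0.9655 * 888 / 885
= 841.3405 g
Y = m_FAME / oil * 100 = conv * (888/885) * 100
= 0.9655 * 888 / 885 * 100
= 96.88%

841.3405 g FAME; Y = 96.88%


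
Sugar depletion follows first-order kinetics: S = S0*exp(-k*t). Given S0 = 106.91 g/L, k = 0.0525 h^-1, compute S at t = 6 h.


S = S0 * exp(-k * t)
S = 106.91 * exp(-0.0525 * 6)
S = 78.0217 g/L

78.0217 g/L


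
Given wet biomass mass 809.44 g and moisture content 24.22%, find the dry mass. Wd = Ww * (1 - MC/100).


Wd = Ww * (1 - MC/100)
= 809.44 * (1 - 24.22/100)
= 613.3936 g

613.3936 g


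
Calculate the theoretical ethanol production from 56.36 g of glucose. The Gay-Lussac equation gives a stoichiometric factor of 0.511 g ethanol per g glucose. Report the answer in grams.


Theoretical ethanol yield: m_EtOH = 0.511 * m_glucose
m_EtOH = 0.511 * 56.36 = 28.8000 g

28.8000 g


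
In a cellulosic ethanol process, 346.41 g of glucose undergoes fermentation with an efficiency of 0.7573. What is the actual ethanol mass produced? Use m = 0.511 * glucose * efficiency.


Actual ethanol: m = 0.511 * 346.41 * 0.7573
m = 134.0538 g

134.0538 g


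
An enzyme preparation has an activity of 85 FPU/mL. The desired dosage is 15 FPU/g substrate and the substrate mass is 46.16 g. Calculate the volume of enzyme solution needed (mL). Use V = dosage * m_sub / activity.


V = dosage * m_sub / activity
V = 15 * 46.16 / 85
V = 8.1459 mL

8.1459 mL


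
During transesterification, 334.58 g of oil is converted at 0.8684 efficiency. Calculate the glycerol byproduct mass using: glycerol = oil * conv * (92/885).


glycerol = oil * conv * (92/885)
= 334.58 * 0.8684 * 92 / 885
= 30.2040 g

30.2040 g


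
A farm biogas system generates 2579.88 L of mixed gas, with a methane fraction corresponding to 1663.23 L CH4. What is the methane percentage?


CH4% = V_CH4 / V_total * 100
= 1663.23 / 2579.88 * 100
= 64.4693%

64.4693%


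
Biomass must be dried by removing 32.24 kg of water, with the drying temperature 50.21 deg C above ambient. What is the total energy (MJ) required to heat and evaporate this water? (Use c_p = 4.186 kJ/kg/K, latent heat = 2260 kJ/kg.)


E = m_water * (4.186 * dT + 2260) / 1000
= 32.24 * (4.186 * 50.21 + 2260) / 1000
= 79.6386 MJ

79.6386 MJ


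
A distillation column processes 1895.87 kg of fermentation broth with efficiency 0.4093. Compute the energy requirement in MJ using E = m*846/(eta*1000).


E = m * 846 / (eta * 1000)
= 1895.87 * 846 / (0.4093 * 1000)
= 3918.6563 MJ

3918.6563 MJ


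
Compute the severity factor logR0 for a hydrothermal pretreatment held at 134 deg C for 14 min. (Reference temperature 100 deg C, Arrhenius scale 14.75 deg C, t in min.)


logR0 = log10(t * exp((T - 100) / 14.75))
= log10(14 * exp((134 - 100) / 14.75))
= 2.1472

2.1472


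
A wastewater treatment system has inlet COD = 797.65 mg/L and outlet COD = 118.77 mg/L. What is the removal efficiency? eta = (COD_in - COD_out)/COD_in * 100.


eta = (COD_in - COD_out) / COD_in * 100
= (797.65 - 118.77) / 797.65 * 100
= 85.1100%

85.1100%


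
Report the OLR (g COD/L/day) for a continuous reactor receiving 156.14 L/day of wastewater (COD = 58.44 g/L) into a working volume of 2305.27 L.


OLR = Q * S / V
= 156.14 * 58.44 / 2305.27
= 3.9582 g/L/day

3.9582 g/L/day


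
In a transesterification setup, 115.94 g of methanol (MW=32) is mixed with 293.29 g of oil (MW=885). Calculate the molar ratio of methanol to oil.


Molar ratio = n_MeOH / n_oil = (MeOH/32) / (oil/885) = (MeOH * 885) / (32 * oil)
= (115.94 * 885) / (32 * 293.29)
= 10.9327

10.9327


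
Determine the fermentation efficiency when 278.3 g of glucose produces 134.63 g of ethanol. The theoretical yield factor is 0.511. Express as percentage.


Fermentation efficiency = (actual / (0.511 * glucose)) * 100
= (134.63 / (0.511 * 278.3)) * 100
= 94.6690%

94.6690%


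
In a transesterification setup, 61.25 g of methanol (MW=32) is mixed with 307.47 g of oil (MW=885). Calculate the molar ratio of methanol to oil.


Molar ratio = n_MeOH / n_oil = (MeOH/32) / (oil/885) = (MeOH * 885) / (32 * oil)
= (61.25 * 885) / (32 * 307.47)
= 5.5093

5.5093


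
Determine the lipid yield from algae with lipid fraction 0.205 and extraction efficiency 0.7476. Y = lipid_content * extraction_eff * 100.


Y = lipid_content * extraction_eff * 100
= 0.205 * 0.7476 * 100
= 15.3258%

15.3258%


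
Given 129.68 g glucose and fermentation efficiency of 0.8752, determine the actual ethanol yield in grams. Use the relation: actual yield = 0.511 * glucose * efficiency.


Actual ethanol: m = 0.511 * 129.68 * 0.8752
m = 57.9964 g

57.9964 g


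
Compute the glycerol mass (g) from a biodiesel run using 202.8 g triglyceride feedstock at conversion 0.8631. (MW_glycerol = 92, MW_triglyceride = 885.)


glycerol = oil * conv * (92/885)
= 202.8 * 0.8631 * 92 / 885
= 18.1959 g

18.1959 g


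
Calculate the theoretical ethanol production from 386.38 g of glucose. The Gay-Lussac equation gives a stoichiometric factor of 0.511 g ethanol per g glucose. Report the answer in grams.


Theoretical ethanol yield: m_EtOH = 0.511 * m_glucose
m_EtOH = 0.511 * 386.38 = 197.4402 g

197.4402 g


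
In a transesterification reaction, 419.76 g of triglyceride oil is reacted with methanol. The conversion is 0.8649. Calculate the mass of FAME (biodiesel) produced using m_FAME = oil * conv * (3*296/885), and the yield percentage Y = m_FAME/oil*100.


m_FAME = oil * conv * (3 * 296 / 885) = oil * conv * (888/885)
= 419.76 * 0.8649 * 888 / 885
= 364.2811 g
Y = m_FAME / oil * 100 = conv * (888/885) * 100
= 0.8649 * 888 / 885 * 100
= 86.78%

364.2811 g FAME; Y = 86.78%


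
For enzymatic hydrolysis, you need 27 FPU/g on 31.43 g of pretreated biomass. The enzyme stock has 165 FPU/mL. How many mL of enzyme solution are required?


V = dosage * m_sub / activity
V = 27 * 31.43 / 165
V = 5.1431 mL

5.1431 mL


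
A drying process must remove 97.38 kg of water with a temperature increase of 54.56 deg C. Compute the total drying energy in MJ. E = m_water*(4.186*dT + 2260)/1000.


E = m_water * (4.186 * dT + 2260) / 1000
= 97.38 * (4.186 * 54.56 + 2260) / 1000
= 242.3192 MJ

242.3192 MJ


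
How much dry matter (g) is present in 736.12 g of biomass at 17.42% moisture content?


Wd = Ww * (1 - MC/100)
= 736.12 * (1 - 17.42/100)
= 607.8879 g

607.8879 g


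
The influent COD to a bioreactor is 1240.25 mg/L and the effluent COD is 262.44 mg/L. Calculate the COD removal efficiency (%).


eta = (COD_in - COD_out) / COD_in * 100
= (1240.25 - 262.44) / 1240.25 * 100
= 78.8398%

78.8398%


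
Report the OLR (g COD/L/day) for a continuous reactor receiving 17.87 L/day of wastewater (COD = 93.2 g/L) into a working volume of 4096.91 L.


OLR = Q * S / V
= 17.87 * 93.2 / 4096.91
= 0.4065 g/L/day

0.4065 g/L/day


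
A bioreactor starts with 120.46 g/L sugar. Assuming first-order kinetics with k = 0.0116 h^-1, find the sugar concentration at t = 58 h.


S = S0 * exp(-k * t)
S = 120.46 * exp(-0.0116 * 58)
S = 61.4681 g/L

61.4681 g/L


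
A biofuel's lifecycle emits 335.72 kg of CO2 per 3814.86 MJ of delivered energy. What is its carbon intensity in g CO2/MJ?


CI = CO2 * 1000 / E
= 335.72 * 1000 / 3814.86
= 88.0032 g CO2/MJ

88.0032 g CO2/MJ


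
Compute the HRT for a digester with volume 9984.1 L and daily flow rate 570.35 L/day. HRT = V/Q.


HRT = V / Q
= 9984.1 / 570.35
= 17.5052 days

17.5052 days


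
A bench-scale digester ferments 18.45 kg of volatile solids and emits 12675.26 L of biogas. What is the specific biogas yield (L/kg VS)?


Y = V / VS
= 12675.26 / 18.45
= 687.0060 L/kg VS

687.0060 L/kg VS


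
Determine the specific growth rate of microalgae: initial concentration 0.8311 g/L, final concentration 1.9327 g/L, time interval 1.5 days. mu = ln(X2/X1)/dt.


mu = ln(X2/X1) / dt
= ln(1.9327/0.8311) / 1.5
= 0.5626 per day

0.5626 per day


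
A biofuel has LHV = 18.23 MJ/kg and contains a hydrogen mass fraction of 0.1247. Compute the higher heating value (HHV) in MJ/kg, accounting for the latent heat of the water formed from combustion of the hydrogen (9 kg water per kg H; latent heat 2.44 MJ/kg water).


HHV = LHV + H_frac * 9 * 2.44
= 18.23 + 0.1247 * 9 * 2.44
= 20.9684 MJ/kg

20.9684 MJ/kg


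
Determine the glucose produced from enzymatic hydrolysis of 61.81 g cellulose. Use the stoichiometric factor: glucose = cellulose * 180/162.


glucose = cellulose * 180/162
= 61.81 * 180/162
= 68.6778 g

68.6778 g


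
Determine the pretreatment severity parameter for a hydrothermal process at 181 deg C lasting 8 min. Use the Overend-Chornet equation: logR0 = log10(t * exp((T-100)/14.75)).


logR0 = log10(t * exp((T - 100) / 14.75))
= log10(8 * exp((181 - 100) / 14.75))
= 3.2880

3.2880


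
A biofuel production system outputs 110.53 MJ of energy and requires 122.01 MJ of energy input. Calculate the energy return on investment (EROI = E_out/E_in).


EROI = E_out / E_in
= 110.53 / 122.01
= 0.9059

0.9059


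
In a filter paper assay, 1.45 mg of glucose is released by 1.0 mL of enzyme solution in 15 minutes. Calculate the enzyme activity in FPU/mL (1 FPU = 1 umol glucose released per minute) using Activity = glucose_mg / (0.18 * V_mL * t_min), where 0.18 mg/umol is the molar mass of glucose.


Activity = glucose_mg / (0.18 mg/umol * V_mL * t_min)
= 1.45 / (0.18 * 1.0 * 15)
= 0.5370 FPU/mL

0.5370 FPU/mL


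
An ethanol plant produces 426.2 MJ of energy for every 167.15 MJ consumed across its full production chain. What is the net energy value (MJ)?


NEV = E_out - E_in
= 426.2 - 167.15
= 259.0500 MJ

259.0500 MJ


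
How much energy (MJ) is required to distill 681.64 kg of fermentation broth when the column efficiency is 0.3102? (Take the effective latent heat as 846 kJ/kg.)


E = m * 846 / (eta * 1000)
= 681.64 * 846 / (0.3102 * 1000)
= 1859.0182 MJ

1859.0182 MJ


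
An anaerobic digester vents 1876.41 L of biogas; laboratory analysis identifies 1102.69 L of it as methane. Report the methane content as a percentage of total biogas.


CH4% = V_CH4 / V_total * 100
= 1102.69 / 1876.41 * 100
= 58.7659%

58.7659%


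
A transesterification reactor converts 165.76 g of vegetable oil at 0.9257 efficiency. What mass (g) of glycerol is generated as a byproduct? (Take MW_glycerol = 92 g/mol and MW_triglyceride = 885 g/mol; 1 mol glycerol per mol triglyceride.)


glycerol = oil * conv * (92/885)
= 165.76 * 0.9257 * 92 / 885
= 15.9512 g

15.9512 g


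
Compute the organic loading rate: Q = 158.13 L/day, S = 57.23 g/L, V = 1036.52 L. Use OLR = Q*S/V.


OLR = Q * S / V
= 158.13 * 57.23 / 1036.52
= 8.7309 g/L/day

8.7309 g/L/day


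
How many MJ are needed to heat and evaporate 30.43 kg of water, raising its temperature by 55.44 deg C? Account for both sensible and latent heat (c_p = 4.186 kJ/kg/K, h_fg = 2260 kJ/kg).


E = m_water * (4.186 * dT + 2260) / 1000
= 30.43 * (4.186 * 55.44 + 2260) / 1000
= 75.8337 MJ

75.8337 MJ


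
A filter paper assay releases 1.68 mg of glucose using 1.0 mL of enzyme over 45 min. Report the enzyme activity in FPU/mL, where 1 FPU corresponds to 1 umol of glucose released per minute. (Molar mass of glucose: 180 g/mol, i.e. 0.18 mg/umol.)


Activity = glucose_mg / (0.18 mg/umol * V_mL * t_min)
= 1.68 / (0.18 * 1.0 * 45)
= 0.2074 FPU/mL

0.2074 FPU/mL


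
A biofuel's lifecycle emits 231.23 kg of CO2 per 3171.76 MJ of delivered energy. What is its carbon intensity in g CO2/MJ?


CI = CO2 * 1000 / E
= 231.23 * 1000 / 3171.76
= 72.9027 g CO2/MJ

72.9027 g CO2/MJ


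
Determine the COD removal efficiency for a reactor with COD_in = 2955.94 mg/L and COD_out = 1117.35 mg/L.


eta = (COD_in - COD_out) / COD_in * 100
= (2955.94 - 1117.35) / 2955.94 * 100
= 62.1998%

62.1998%


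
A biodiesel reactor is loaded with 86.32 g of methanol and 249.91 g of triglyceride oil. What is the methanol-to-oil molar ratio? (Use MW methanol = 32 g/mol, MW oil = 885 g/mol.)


Molar ratio = n_MeOH / n_oil = (MeOH/32) / (oil/885) = (MeOH * 885) / (32 * oil)
= (86.32 * 885) / (32 * 249.91)
= 9.5526

9.5526


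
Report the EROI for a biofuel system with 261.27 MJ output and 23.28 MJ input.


EROI = E_out / E_in
= 261.27 / 23.28
= 11.2229

11.2229


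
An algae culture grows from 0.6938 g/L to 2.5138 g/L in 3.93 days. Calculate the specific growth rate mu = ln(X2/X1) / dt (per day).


mu = ln(X2/X1) / dt
= ln(2.5138/0.6938) / 3.93
= 0.3276 per day

0.3276 per day


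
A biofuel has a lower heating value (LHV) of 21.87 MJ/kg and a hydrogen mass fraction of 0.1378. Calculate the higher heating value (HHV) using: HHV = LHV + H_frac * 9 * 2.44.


HHV = LHV + H_frac * 9 * 2.44
= 21.87 + 0.1378 * 9 * 2.44
= 24.8961 MJ/kg

24.8961 MJ/kg


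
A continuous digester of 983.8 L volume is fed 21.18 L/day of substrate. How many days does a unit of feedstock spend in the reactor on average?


HRT = V / Q
= 983.8 / 21.18
= 46.4495 days

46.4495 days


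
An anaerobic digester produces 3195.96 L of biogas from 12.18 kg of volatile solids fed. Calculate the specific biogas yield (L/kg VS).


Y = V / VS
= 3195.96 / 12.18
= 262.3941 L/kg VS

262.3941 L/kg VS


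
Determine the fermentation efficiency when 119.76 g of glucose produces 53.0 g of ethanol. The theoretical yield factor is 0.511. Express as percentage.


Fermentation efficiency = (actual / (0.511 * glucose)) * 100
= (53.0 / (0.511 * 119.76)) * 100
= 86.6050%

86.6050%


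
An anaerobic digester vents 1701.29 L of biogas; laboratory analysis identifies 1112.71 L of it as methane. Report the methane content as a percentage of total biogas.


CH4% = V_CH4 / V_total * 100
= 1112.71 / 1701.29 * 100
= 65.4039%

65.4039%


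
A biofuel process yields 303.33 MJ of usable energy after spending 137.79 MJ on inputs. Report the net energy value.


NEV = E_out - E_in
= 303.33 - 137.79
= 165.5400 MJ

165.5400 MJ


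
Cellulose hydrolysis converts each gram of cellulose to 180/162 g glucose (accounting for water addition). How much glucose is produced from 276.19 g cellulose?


glucose = cellulose * 180/162
= 276.19 * 180/162
= 306.8778 g

306.8778 g


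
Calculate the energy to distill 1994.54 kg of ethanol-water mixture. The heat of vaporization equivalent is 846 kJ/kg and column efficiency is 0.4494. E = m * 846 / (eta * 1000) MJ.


E = m * 846 / (eta * 1000)
= 1994.54 * 846 / (0.4494 * 1000)
= 3754.7415 MJ

3754.7415 MJ


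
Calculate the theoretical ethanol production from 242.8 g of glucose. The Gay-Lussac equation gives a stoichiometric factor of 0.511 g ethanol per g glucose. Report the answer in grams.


Theoretical ethanol yield: m_EtOH = 0.511 * m_glucose
m_EtOH = 0.511 * 242.8 = 124.0708 g

124.0708 g


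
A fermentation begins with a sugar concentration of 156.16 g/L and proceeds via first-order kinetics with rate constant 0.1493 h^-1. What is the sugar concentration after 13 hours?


S = S0 * exp(-k * t)
S = 156.16 * exp(-0.1493 * 13)
S = 22.4206 g/L

22.4206 g/L


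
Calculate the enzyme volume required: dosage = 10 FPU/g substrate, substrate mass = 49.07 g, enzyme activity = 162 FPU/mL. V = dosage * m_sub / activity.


V = dosage * m_sub / activity
V = 10 * 49.07 / 162
V = 3.0290 mL

3.0290 mL


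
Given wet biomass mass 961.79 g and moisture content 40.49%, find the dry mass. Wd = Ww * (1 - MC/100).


Wd = Ww * (1 - MC/100)
= 961.79 * (1 - 40.49/100)
= 572.3612 g

572.3612 g


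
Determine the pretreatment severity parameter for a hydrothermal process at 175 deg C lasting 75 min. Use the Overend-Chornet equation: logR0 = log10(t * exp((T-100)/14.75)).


logR0 = log10(t * exp((T - 100) / 14.75))
= log10(75 * exp((175 - 100) / 14.75))
= 4.0833

4.0833


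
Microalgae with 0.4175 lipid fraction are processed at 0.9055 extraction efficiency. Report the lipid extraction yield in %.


Y = lipid_content * extraction_eff * 100
= 0.4175 * 0.9055 * 100
= 37.8046%

37.8046%


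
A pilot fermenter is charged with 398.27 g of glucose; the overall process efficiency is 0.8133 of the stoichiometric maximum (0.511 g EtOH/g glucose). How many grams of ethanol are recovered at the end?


Actual ethanol: m = 0.511 * 398.27 * 0.8133
m = 165.5195 g

165.5195 g


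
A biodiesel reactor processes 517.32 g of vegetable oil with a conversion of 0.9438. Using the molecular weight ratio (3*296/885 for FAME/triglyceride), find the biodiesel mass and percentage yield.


m_FAME = oil * conv * (3 * 296 / 885) = oil * conv * (888/885)
= 517.32 * 0.9438 * 888 / 885
= 489.9017 g
Y = m_FAME / oil * 100 = conv * (888/885) * 100
= 0.9438 * 888 / 885 * 100
= 94.70%

489.9017 g FAME; Y = 94.70%


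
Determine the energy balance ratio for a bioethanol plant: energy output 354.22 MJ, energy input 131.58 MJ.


EROI = E_out / E_in
= 354.22 / 131.58
= 2.6921

2.6921


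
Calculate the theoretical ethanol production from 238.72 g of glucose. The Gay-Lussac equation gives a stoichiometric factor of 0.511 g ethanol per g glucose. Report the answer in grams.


Theoretical ethanol yield: m_EtOH = 0.511 * m_glucose
m_EtOH = 0.511 * 238.72 = 121.9859 g

121.9859 g


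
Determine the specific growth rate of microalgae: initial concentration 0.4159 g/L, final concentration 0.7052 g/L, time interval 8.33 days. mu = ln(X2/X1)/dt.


mu = ln(X2/X1) / dt
= ln(0.7052/0.4159) / 8.33
= 0.0634 per day

0.0634 per day


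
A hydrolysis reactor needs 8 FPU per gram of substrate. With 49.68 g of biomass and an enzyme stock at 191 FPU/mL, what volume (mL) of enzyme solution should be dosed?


V = dosage * m_sub / activity
V = 8 * 49.68 / 191
V = 2.0808 mL

2.0808 mL


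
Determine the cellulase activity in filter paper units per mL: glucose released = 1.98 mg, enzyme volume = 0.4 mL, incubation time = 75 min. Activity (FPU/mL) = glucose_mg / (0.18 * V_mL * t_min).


Activity = glucose_mg / (0.18 mg/umol * V_mL * t_min)
= 1.98 / (0.18 * 0.4 * 75)
= 0.3667 FPU/mL

0.3667 FPU/mL


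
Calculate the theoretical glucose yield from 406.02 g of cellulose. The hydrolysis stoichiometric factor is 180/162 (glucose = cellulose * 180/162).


glucose = cellulose * 180/162
= 406.02 * 180/162
= 451.1333 g

451.1333 g


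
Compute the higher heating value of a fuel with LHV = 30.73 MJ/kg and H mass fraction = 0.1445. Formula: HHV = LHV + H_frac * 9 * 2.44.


HHV = LHV + H_frac * 9 * 2.44
= 30.73 + 0.1445 * 9 * 2.44
= 33.9032 MJ/kg

33.9032 MJ/kg


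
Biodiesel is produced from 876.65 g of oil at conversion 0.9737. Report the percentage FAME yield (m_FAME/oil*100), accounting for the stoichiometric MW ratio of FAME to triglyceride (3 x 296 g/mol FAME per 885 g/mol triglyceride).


m_FAME = oil * conv * (3 * 296 / 885) = oil * conv * (888/885)
= 876.65 * 0.9737 * 888 / 885
= 856.4876 g
Y = m_FAME / oil * 100 = conv * (888/885) * 100
= 0.9737 * 888 / 885 * 100
= 97.70%

97.70%


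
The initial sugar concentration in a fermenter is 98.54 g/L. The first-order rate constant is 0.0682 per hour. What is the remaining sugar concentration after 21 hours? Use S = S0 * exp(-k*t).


S = S0 * exp(-k * t)
S = 98.54 * exp(-0.0682 * 21)
S = 23.5297 g/L

23.5297 g/L


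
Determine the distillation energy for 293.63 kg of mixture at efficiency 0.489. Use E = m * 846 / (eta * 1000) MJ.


E = m * 846 / (eta * 1000)
= 293.63 * 846 / (0.489 * 1000)
= 507.9979 MJ

507.9979 MJ


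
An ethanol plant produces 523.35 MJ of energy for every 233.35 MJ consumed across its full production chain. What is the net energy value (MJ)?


NEV = E_out - E_in
= 523.35 - 233.35
= 290.0000 MJ

290.0000 MJ


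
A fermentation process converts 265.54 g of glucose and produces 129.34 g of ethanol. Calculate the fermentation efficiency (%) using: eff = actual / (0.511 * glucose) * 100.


Fermentation efficiency = (actual / (0.511 * glucose)) * 100
= (129.34 / (0.511 * 265.54)) * 100
= 95.3196%

95.3196%


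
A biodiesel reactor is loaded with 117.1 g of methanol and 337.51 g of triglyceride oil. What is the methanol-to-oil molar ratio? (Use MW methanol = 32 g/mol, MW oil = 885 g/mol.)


Molar ratio = n_MeOH / n_oil = (MeOH/32) / (oil/885) = (MeOH * 885) / (32 * oil)
= (117.1 * 885) / (32 * 337.51)
= 9.5954

9.5954


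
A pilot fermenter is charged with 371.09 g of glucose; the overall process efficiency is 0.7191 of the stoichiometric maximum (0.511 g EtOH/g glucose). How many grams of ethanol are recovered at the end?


Actual ethanol: m = 0.511 * 371.09 * 0.7191
m = 136.3608 g

136.3608 g


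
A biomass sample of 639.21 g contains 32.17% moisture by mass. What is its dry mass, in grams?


Wd = Ww * (1 - MC/100)
= 639.21 * (1 - 32.17/100)
= 433.5761 g

433.5761 g


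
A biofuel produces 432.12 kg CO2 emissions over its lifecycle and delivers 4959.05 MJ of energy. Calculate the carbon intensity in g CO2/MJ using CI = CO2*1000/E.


CI = CO2 * 1000 / E
= 432.12 * 1000 / 4959.05
= 87.1377 g CO2/MJ

87.1377 g CO2/MJ


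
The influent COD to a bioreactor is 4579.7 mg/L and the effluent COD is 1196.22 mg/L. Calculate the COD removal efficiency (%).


eta = (COD_in - COD_out) / COD_in * 100
= (4579.7 - 1196.22) / 4579.7 * 100
= 73.8799%

73.8799%


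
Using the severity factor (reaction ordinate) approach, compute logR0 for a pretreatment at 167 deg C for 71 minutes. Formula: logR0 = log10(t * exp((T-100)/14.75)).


logR0 = log10(t * exp((T - 100) / 14.75))
= log10(71 * exp((167 - 100) / 14.75))
= 3.8240

3.8240


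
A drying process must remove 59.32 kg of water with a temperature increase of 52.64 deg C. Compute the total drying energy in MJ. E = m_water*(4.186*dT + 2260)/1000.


E = m_water * (4.186 * dT + 2260) / 1000
= 59.32 * (4.186 * 52.64 + 2260) / 1000
= 147.1344 MJ

147.1344 MJ


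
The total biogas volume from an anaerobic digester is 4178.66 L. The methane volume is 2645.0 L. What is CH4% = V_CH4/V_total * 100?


CH4% = V_CH4 / V_total * 100
= 2645.0 / 4178.66 * 100
= 63.2978%

63.2978%


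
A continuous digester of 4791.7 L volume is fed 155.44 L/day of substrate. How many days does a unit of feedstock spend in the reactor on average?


HRT = V / Q
= 4791.7 / 155.44
= 30.8267 days

30.8267 days


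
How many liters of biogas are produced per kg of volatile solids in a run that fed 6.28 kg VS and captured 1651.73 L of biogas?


Y = V / VS
= 1651.73 / 6.28
= 263.0143 L/kg VS

263.0143 L/kg VS


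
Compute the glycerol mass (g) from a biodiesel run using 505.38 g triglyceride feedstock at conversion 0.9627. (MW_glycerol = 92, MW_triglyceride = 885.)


glycerol = oil * conv * (92/885)
= 505.38 * 0.9627 * 92 / 885
= 50.5771 g

50.5771 g


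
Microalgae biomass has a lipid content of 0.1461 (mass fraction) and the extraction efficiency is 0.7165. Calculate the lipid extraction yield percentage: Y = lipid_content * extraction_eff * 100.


Y = lipid_content * extraction_eff * 100
= 0.1461 * 0.7165 * 100
= 10.4681%

10.4681%


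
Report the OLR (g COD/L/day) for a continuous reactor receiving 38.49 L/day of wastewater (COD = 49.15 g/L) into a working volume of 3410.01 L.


OLR = Q * S / V
= 38.49 * 49.15 / 3410.01
= 0.5548 g/L/day

0.5548 g/L/day


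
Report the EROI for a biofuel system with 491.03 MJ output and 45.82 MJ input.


EROI = E_out / E_in
= 491.03 / 45.82
= 10.7165

10.7165


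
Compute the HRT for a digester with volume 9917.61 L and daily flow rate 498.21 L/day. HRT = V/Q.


HRT = V / Q
= 9917.61 / 498.21
= 19.9065 days

19.9065 days


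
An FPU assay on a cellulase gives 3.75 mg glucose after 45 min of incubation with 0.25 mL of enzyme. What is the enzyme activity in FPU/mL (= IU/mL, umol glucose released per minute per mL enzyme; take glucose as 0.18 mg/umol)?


Activity = glucose_mg / (0.18 mg/umol * V_mL * t_min)
= 3.75 / (0.18 * 0.25 * 45)
= 1.8519 FPU/mL

1.8519 FPU/mL


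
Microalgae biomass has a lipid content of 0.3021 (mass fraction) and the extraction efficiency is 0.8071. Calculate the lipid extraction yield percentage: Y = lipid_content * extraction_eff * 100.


Y = lipid_content * extraction_eff * 100
= 0.3021 * 0.8071 * 100
= 24.3825%

24.3825%
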